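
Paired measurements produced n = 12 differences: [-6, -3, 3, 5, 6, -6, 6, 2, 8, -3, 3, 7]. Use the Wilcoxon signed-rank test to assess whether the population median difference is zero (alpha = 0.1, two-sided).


Step 1: Drop any zero differences (none here) and take |d_i|.
|d| = [6, 3, 3, 5, 6, 6, 6, 2, 8, 3, 3, 7]
Step 2: Midrank |d_i| (ties get averaged ranks).
ranks: |6|->8.5, |3|->3.5, |3|->3.5, |5|->6, |6|->8.5, |6|->8.5, |6|->8.5, |2|->1, |8|->12, |3|->3.5, |3|->3.5, |7|->11
Step 3: Attach original signs; sum ranks with positive sign and with negative sign.
W+ = 3.5 + 6 + 8.5 + 8.5 + 1 + 12 + 3.5 + 11 = 54
W- = 8.5 + 3.5 + 8.5 + 3.5 = 24
(Check: W+ + W- = 78 should equal n(n+1)/2 = 78.)
Step 4: Test statistic W = min(W+, W-) = 24.
Step 5: Ties in |d|, so use the tie-corrected normal approximation.
        E[W] = n(n+1)/4 = 12*13/4 = 39.
        Tie groups: |d|=3 (t=4), |d|=6 (t=4); sum(t^3 - t) = 120.
        Var[W] = n(n+1)(2n+1)/24 - sum(t^3-t)/48 = 3900/24 - 120/48 = 160.
        z = (W - E[W]) / sqrt(Var[W]) = (24 - 39) / 12.6491 = -1.1859.
        Two-sided p = 2*Phi(z) = 0.235680.
Step 6: alpha = 0.1. fail to reject H0.

W+ = 54, W- = 24, W = min = 24, p = 0.235680, fail to reject H0.


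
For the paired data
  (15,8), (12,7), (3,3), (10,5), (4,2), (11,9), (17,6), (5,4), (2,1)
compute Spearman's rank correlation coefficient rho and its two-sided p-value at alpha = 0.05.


Step 1: Rank x and y separately (midranks; no ties here).
rank(x): 15->8, 12->7, 3->2, 10->5, 4->3, 11->6, 17->9, 5->4, 2->1
rank(y): 8->8, 7->7, 3->3, 5->5, 2->2, 9->9, 6->6, 4->4, 1->1
Step 2: d_i = R_x(i) - R_y(i); compute d_i^2.
  (8-8)^2=0, (7-7)^2=0, (2-3)^2=1, (5-5)^2=0, (3-2)^2=1, (6-9)^2=9, (9-6)^2=9, (4-4)^2=0, (1-1)^2=0
sum(d^2) = 20.
Step 3: rho = 1 - 6*20 / (9*(9^2 - 1)) = 1 - 120/720 = 0.833333.
Step 4: Under H0, t = rho * sqrt((n-2)/(1-rho^2)) = 3.9886 ~ t(7).
Step 5: Two-sided p-value from the t-distribution with 7 df = 0.005266.
Step 6: alpha = 0.05. reject H0.

rho = 0.8333, p = 0.005266, reject H0 at alpha = 0.05.


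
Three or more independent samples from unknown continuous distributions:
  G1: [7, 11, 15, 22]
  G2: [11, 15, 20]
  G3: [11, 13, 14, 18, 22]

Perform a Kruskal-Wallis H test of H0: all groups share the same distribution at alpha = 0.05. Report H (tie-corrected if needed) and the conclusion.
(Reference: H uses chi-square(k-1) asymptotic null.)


Step 1: Combine all N = 12 observations and assign midranks.
sorted (value, group, rank): (7,G1,1), (11,G1,3), (11,G2,3), (11,G3,3), (13,G3,5), (14,G3,6), (15,G1,7.5), (15,G2,7.5), (18,G3,9), (20,G2,10), (22,G1,11.5), (22,G3,11.5)
Step 2: Sum ranks within each group.
R_1 = 23 (n_1 = 4)
R_2 = 20.5 (n_2 = 3)
R_3 = 34.5 (n_3 = 5)
Step 3: H = 12/(N(N+1)) * sum(R_i^2/n_i) - 3(N+1)
     = 12/(12*13) * (23^2/4 + 20.5^2/3 + 34.5^2/5) - 3*13
     = 0.076923 * 510.383 - 39
     = 0.260256.
Step 4: Ties present; correction factor C = 1 - 36/(12^3 - 12) = 0.979021. Corrected H = 0.260256 / 0.979021 = 0.265833.
Step 5: Under H0, H ~ chi^2(2); p-value = 0.875538.
Step 6: alpha = 0.05. fail to reject H0.

H = 0.2658, df = 2, p = 0.875538, fail to reject H0.


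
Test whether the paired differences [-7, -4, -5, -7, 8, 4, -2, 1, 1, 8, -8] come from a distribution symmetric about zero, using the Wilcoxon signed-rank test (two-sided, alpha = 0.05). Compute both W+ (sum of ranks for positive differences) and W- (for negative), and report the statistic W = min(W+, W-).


Step 1: Drop any zero differences (none here) and take |d_i|.
|d| = [7, 4, 5, 7, 8, 4, 2, 1, 1, 8, 8]
Step 2: Midrank |d_i| (ties get averaged ranks).
ranks: |7|->7.5, |4|->4.5, |5|->6, |7|->7.5, |8|->10, |4|->4.5, |2|->3, |1|->1.5, |1|->1.5, |8|->10, |8|->10
Step 3: Attach original signs; sum ranks with positive sign and with negative sign.
W+ = 10 + 4.5 + 1.5 + 1.5 + 10 = 27.5
W- = 7.5 + 4.5 + 6 + 7.5 + 3 + 10 = 38.5
(Check: W+ + W- = 66 should equal n(n+1)/2 = 66.)
Step 4: Test statistic W = min(W+, W-) = 27.5.
Step 5: Ties in |d|, so use the tie-corrected normal approximation.
        E[W] = n(n+1)/4 = 11*12/4 = 33.
        Tie groups: |d|=1 (t=2), |d|=4 (t=2), |d|=7 (t=2), |d|=8 (t=3); sum(t^3 - t) = 42.
        Var[W] = n(n+1)(2n+1)/24 - sum(t^3-t)/48 = 3036/24 - 42/48 = 125.625.
        z = (W - E[W]) / sqrt(Var[W]) = (27.5 - 33) / 11.2083 = -0.4907.
        Two-sided p = 2*Phi(z) = 0.623632.
Step 6: alpha = 0.05. fail to reject H0.

W+ = 27.5, W- = 38.5, W = min = 27.5, p = 0.623632, fail to reject H0.


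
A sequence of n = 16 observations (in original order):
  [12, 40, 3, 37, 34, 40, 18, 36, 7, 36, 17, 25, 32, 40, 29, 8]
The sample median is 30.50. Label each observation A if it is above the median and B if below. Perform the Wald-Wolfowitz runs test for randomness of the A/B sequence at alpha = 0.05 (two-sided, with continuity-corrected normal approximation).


Step 1: Compute median = 30.50; label A = above, B = below.
Labels in order: BABAAABABABBAABB  (n_A = 8, n_B = 8)
Step 2: Count runs R = 11.
Step 3: Under H0 (random ordering), E[R] = 2*n_A*n_B/(n_A+n_B) + 1 = 2*8*8/16 + 1 = 9.0000.
        Var[R] = 2*n_A*n_B*(2*n_A*n_B - n_A - n_B) / ((n_A+n_B)^2 * (n_A+n_B-1)) = 14336/3840 = 3.7333.
        SD[R] = 1.9322.
Step 4: Continuity-corrected z = (R - 0.5 - E[R]) / SD[R] = (11 - 0.5 - 9.0000) / 1.9322 = 0.7763.
Step 5: Two-sided p-value via normal approximation = 2*(1 - Phi(|z|)) = 0.437558.
Step 6: alpha = 0.05. fail to reject H0.

R = 11, z = 0.7763, p = 0.437558, fail to reject H0.


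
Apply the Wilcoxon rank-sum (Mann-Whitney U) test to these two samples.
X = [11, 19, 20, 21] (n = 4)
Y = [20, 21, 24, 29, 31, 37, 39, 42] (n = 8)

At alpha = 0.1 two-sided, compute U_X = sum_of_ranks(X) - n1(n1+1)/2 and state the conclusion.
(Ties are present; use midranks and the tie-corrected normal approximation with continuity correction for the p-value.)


Step 1: Combine and sort all 12 observations; assign midranks.
sorted (value, group): (11,X), (19,X), (20,X), (20,Y), (21,X), (21,Y), (24,Y), (29,Y), (31,Y), (37,Y), (39,Y), (42,Y)
ranks: 11->1, 19->2, 20->3.5, 20->3.5, 21->5.5, 21->5.5, 24->7, 29->8, 31->9, 37->10, 39->11, 42->12
Step 2: Rank sum for X: R1 = 1 + 2 + 3.5 + 5.5 = 12.
Step 3: U_X = R1 - n1(n1+1)/2 = 12 - 4*5/2 = 12 - 10 = 2.
       U_Y = n1*n2 - U_X = 32 - 2 = 30.
Step 4: Ties are present, so use the tie-corrected normal approximation (with continuity correction) for the p-value.
Step 5: p-value = 0.021396; compare to alpha = 0.1. reject H0.

U_X = 2, p = 0.021396, reject H0 at alpha = 0.1.


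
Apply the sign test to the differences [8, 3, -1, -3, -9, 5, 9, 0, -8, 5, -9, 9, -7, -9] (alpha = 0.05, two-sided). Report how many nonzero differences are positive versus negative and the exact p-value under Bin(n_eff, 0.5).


Step 1: Discard zero differences. Original n = 14; n_eff = number of nonzero differences = 13.
Nonzero differences (with sign): +8, +3, -1, -3, -9, +5, +9, -8, +5, -9, +9, -7, -9
Step 2: Count signs: positive = 6, negative = 7.
Step 3: Under H0: P(positive) = 0.5, so the number of positives S ~ Bin(13, 0.5).
Step 4: Two-sided exact p-value = sum of Bin(13,0.5) probabilities at or below the observed probability = 1.000000.
Step 5: alpha = 0.05. fail to reject H0.

n_eff = 13, pos = 6, neg = 7, p = 1.000000, fail to reject H0.


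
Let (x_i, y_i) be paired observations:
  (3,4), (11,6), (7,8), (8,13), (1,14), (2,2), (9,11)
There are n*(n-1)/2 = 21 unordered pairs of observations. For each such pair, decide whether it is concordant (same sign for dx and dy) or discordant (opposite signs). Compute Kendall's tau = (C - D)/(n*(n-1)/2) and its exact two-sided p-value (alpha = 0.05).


Step 1: Enumerate the 21 unordered pairs (i,j) with i<j and classify each by sign(x_j-x_i) * sign(y_j-y_i).
  (1,2):dx=+8,dy=+2->C; (1,3):dx=+4,dy=+4->C; (1,4):dx=+5,dy=+9->C; (1,5):dx=-2,dy=+10->D
  (1,6):dx=-1,dy=-2->C; (1,7):dx=+6,dy=+7->C; (2,3):dx=-4,dy=+2->D; (2,4):dx=-3,dy=+7->D
  (2,5):dx=-10,dy=+8->D; (2,6):dx=-9,dy=-4->C; (2,7):dx=-2,dy=+5->D; (3,4):dx=+1,dy=+5->C
  (3,5):dx=-6,dy=+6->D; (3,6):dx=-5,dy=-6->C; (3,7):dx=+2,dy=+3->C; (4,5):dx=-7,dy=+1->D
  (4,6):dx=-6,dy=-11->C; (4,7):dx=+1,dy=-2->D; (5,6):dx=+1,dy=-12->D; (5,7):dx=+8,dy=-3->D
  (6,7):dx=+7,dy=+9->C
Step 2: C = 11, D = 10, total pairs = 21.
Step 3: tau = (C - D)/(n(n-1)/2) = (11 - 10)/21 = 0.047619.
Step 4: Exact two-sided p-value (enumerate n! = 5040 permutations of y under H0): p = 1.000000.
Step 5: alpha = 0.05. fail to reject H0.

tau_b = 0.0476 (C=11, D=10), p = 1.000000, fail to reject H0.


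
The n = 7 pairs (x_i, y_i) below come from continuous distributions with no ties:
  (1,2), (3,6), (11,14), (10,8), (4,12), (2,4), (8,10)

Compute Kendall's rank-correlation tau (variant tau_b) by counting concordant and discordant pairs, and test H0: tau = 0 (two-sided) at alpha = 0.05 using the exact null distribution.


Step 1: Enumerate the 21 unordered pairs (i,j) with i<j and classify each by sign(x_j-x_i) * sign(y_j-y_i).
  (1,2):dx=+2,dy=+4->C; (1,3):dx=+10,dy=+12->C; (1,4):dx=+9,dy=+6->C; (1,5):dx=+3,dy=+10->C
  (1,6):dx=+1,dy=+2->C; (1,7):dx=+7,dy=+8->C; (2,3):dx=+8,dy=+8->C; (2,4):dx=+7,dy=+2->C
  (2,5):dx=+1,dy=+6->C; (2,6):dx=-1,dy=-2->C; (2,7):dx=+5,dy=+4->C; (3,4):dx=-1,dy=-6->C
  (3,5):dx=-7,dy=-2->C; (3,6):dx=-9,dy=-10->C; (3,7):dx=-3,dy=-4->C; (4,5):dx=-6,dy=+4->D
  (4,6):dx=-8,dy=-4->C; (4,7):dx=-2,dy=+2->D; (5,6):dx=-2,dy=-8->C; (5,7):dx=+4,dy=-2->D
  (6,7):dx=+6,dy=+6->C
Step 2: C = 18, D = 3, total pairs = 21.
Step 3: tau = (C - D)/(n(n-1)/2) = (18 - 3)/21 = 0.714286.
Step 4: Exact two-sided p-value (enumerate n! = 5040 permutations of y under H0): p = 0.030159.
Step 5: alpha = 0.05. reject H0.

tau_b = 0.7143 (C=18, D=3), p = 0.030159, reject H0.


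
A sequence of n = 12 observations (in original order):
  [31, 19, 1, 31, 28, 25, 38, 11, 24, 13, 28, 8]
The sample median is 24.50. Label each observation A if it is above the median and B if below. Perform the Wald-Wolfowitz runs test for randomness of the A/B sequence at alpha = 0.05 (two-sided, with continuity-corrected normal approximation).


Step 1: Compute median = 24.50; label A = above, B = below.
Labels in order: ABBAAAABBBAB  (n_A = 6, n_B = 6)
Step 2: Count runs R = 6.
Step 3: Under H0 (random ordering), E[R] = 2*n_A*n_B/(n_A+n_B) + 1 = 2*6*6/12 + 1 = 7.0000.
        Var[R] = 2*n_A*n_B*(2*n_A*n_B - n_A - n_B) / ((n_A+n_B)^2 * (n_A+n_B-1)) = 4320/1584 = 2.7273.
        SD[R] = 1.6514.
Step 4: Continuity-corrected z = (R + 0.5 - E[R]) / SD[R] = (6 + 0.5 - 7.0000) / 1.6514 = -0.3028.
Step 5: Two-sided p-value via normal approximation = 2*(1 - Phi(|z|)) = 0.762069.
Step 6: alpha = 0.05. fail to reject H0.

R = 6, z = -0.3028, p = 0.762069, fail to reject H0.


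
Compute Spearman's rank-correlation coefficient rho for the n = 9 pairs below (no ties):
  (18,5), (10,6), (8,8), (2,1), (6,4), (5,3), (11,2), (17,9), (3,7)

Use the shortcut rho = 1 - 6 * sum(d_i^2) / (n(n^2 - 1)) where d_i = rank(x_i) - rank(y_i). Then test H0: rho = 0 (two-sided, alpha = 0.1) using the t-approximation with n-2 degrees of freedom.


Step 1: Rank x and y separately (midranks; no ties here).
rank(x): 18->9, 10->6, 8->5, 2->1, 6->4, 5->3, 11->7, 17->8, 3->2
rank(y): 5->5, 6->6, 8->8, 1->1, 4->4, 3->3, 2->2, 9->9, 7->7
Step 2: d_i = R_x(i) - R_y(i); compute d_i^2.
  (9-5)^2=16, (6-6)^2=0, (5-8)^2=9, (1-1)^2=0, (4-4)^2=0, (3-3)^2=0, (7-2)^2=25, (8-9)^2=1, (2-7)^2=25
sum(d^2) = 76.
Step 3: rho = 1 - 6*76 / (9*(9^2 - 1)) = 1 - 456/720 = 0.366667.
Step 4: Under H0, t = rho * sqrt((n-2)/(1-rho^2)) = 1.0427 ~ t(7).
Step 5: Two-sided p-value from the t-distribution with 7 df = 0.331740.
Step 6: alpha = 0.1. fail to reject H0.

rho = 0.3667, p = 0.331740, fail to reject H0 at alpha = 0.1.


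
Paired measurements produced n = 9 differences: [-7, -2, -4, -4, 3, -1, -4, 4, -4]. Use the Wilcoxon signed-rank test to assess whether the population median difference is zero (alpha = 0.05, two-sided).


Step 1: Drop any zero differences (none here) and take |d_i|.
|d| = [7, 2, 4, 4, 3, 1, 4, 4, 4]
Step 2: Midrank |d_i| (ties get averaged ranks).
ranks: |7|->9, |2|->2, |4|->6, |4|->6, |3|->3, |1|->1, |4|->6, |4|->6, |4|->6
Step 3: Attach original signs; sum ranks with positive sign and with negative sign.
W+ = 3 + 6 = 9
W- = 9 + 2 + 6 + 6 + 1 + 6 + 6 = 36
(Check: W+ + W- = 45 should equal n(n+1)/2 = 45.)
Step 4: Test statistic W = min(W+, W-) = 9.
Step 5: Ties in |d|, so use the tie-corrected normal approximation.
        E[W] = n(n+1)/4 = 9*10/4 = 22.5.
        Tie groups: |d|=4 (t=5); sum(t^3 - t) = 120.
        Var[W] = n(n+1)(2n+1)/24 - sum(t^3-t)/48 = 1710/24 - 120/48 = 68.75.
        z = (W - E[W]) / sqrt(Var[W]) = (9 - 22.5) / 8.2916 = -1.6282.
        Two-sided p = 2*Phi(z) = 0.103491.
Step 6: alpha = 0.05. fail to reject H0.

W+ = 9, W- = 36, W = min = 9, p = 0.103491, fail to reject H0.


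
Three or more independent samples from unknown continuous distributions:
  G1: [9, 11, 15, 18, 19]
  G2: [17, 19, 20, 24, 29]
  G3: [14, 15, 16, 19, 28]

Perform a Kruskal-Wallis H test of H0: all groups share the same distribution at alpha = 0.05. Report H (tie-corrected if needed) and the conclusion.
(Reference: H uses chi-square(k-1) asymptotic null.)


Step 1: Combine all N = 15 observations and assign midranks.
sorted (value, group, rank): (9,G1,1), (11,G1,2), (14,G3,3), (15,G1,4.5), (15,G3,4.5), (16,G3,6), (17,G2,7), (18,G1,8), (19,G1,10), (19,G2,10), (19,G3,10), (20,G2,12), (24,G2,13), (28,G3,14), (29,G2,15)
Step 2: Sum ranks within each group.
R_1 = 25.5 (n_1 = 5)
R_2 = 57 (n_2 = 5)
R_3 = 37.5 (n_3 = 5)
Step 3: H = 12/(N(N+1)) * sum(R_i^2/n_i) - 3(N+1)
     = 12/(15*16) * (25.5^2/5 + 57^2/5 + 37.5^2/5) - 3*16
     = 0.050000 * 1061.1 - 48
     = 5.055000.
Step 4: Ties present; correction factor C = 1 - 30/(15^3 - 15) = 0.991071. Corrected H = 5.055000 / 0.991071 = 5.100541.
Step 5: Under H0, H ~ chi^2(2); p-value = 0.078061.
Step 6: alpha = 0.05. fail to reject H0.

H = 5.1005, df = 2, p = 0.078061, fail to reject H0.


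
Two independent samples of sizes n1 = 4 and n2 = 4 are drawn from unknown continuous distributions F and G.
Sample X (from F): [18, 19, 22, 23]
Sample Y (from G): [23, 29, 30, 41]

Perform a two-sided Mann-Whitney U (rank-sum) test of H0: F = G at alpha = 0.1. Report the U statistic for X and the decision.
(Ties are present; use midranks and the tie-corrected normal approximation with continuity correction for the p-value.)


Step 1: Combine and sort all 8 observations; assign midranks.
sorted (value, group): (18,X), (19,X), (22,X), (23,X), (23,Y), (29,Y), (30,Y), (41,Y)
ranks: 18->1, 19->2, 22->3, 23->4.5, 23->4.5, 29->6, 30->7, 41->8
Step 2: Rank sum for X: R1 = 1 + 2 + 3 + 4.5 = 10.5.
Step 3: U_X = R1 - n1(n1+1)/2 = 10.5 - 4*5/2 = 10.5 - 10 = 0.5.
       U_Y = n1*n2 - U_X = 16 - 0.5 = 15.5.
Step 4: Ties are present, so use the tie-corrected normal approximation (with continuity correction) for the p-value.
Step 5: p-value = 0.042066; compare to alpha = 0.1. reject H0.

U_X = 0.5, p = 0.042066, reject H0 at alpha = 0.1.


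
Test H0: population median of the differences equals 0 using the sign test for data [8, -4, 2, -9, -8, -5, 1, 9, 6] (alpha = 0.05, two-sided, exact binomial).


Step 1: Discard zero differences. Original n = 9; n_eff = number of nonzero differences = 9.
Nonzero differences (with sign): +8, -4, +2, -9, -8, -5, +1, +9, +6
Step 2: Count signs: positive = 5, negative = 4.
Step 3: Under H0: P(positive) = 0.5, so the number of positives S ~ Bin(9, 0.5).
Step 4: Two-sided exact p-value = sum of Bin(9,0.5) probabilities at or below the observed probability = 1.000000.
Step 5: alpha = 0.05. fail to reject H0.

n_eff = 9, pos = 5, neg = 4, p = 1.000000, fail to reject H0.


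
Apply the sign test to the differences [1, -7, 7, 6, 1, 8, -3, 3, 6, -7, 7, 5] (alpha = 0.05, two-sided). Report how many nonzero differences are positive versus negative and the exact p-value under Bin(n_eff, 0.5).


Step 1: Discard zero differences. Original n = 12; n_eff = number of nonzero differences = 12.
Nonzero differences (with sign): +1, -7, +7, +6, +1, +8, -3, +3, +6, -7, +7, +5
Step 2: Count signs: positive = 9, negative = 3.
Step 3: Under H0: P(positive) = 0.5, so the number of positives S ~ Bin(12, 0.5).
Step 4: Two-sided exact p-value = sum of Bin(12,0.5) probabilities at or below the observed probability = 0.145996.
Step 5: alpha = 0.05. fail to reject H0.

n_eff = 12, pos = 9, neg = 3, p = 0.145996, fail to reject H0.


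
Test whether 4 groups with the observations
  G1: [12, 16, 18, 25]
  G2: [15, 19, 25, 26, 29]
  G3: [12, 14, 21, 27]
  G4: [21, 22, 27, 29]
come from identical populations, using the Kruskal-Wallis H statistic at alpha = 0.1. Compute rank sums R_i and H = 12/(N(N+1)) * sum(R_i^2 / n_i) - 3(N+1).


Step 1: Combine all N = 17 observations and assign midranks.
sorted (value, group, rank): (12,G1,1.5), (12,G3,1.5), (14,G3,3), (15,G2,4), (16,G1,5), (18,G1,6), (19,G2,7), (21,G3,8.5), (21,G4,8.5), (22,G4,10), (25,G1,11.5), (25,G2,11.5), (26,G2,13), (27,G3,14.5), (27,G4,14.5), (29,G2,16.5), (29,G4,16.5)
Step 2: Sum ranks within each group.
R_1 = 24 (n_1 = 4)
R_2 = 52 (n_2 = 5)
R_3 = 27.5 (n_3 = 4)
R_4 = 49.5 (n_4 = 4)
Step 3: H = 12/(N(N+1)) * sum(R_i^2/n_i) - 3(N+1)
     = 12/(17*18) * (24^2/4 + 52^2/5 + 27.5^2/4 + 49.5^2/4) - 3*18
     = 0.039216 * 1486.42 - 54
     = 4.291176.
Step 4: Ties present; correction factor C = 1 - 30/(17^3 - 17) = 0.993873. Corrected H = 4.291176 / 0.993873 = 4.317633.
Step 5: Under H0, H ~ chi^2(3); p-value = 0.229145.
Step 6: alpha = 0.1. fail to reject H0.

H = 4.3176, df = 3, p = 0.229145, fail to reject H0.


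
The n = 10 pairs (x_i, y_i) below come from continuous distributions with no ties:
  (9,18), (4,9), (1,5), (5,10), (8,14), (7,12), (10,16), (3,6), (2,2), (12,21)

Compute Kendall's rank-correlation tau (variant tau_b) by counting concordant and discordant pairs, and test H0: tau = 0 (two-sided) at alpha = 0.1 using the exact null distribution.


Step 1: Enumerate the 45 unordered pairs (i,j) with i<j and classify each by sign(x_j-x_i) * sign(y_j-y_i).
  (1,2):dx=-5,dy=-9->C; (1,3):dx=-8,dy=-13->C; (1,4):dx=-4,dy=-8->C; (1,5):dx=-1,dy=-4->C
  (1,6):dx=-2,dy=-6->C; (1,7):dx=+1,dy=-2->D; (1,8):dx=-6,dy=-12->C; (1,9):dx=-7,dy=-16->C
  (1,10):dx=+3,dy=+3->C; (2,3):dx=-3,dy=-4->C; (2,4):dx=+1,dy=+1->C; (2,5):dx=+4,dy=+5->C
  (2,6):dx=+3,dy=+3->C; (2,7):dx=+6,dy=+7->C; (2,8):dx=-1,dy=-3->C; (2,9):dx=-2,dy=-7->C
  (2,10):dx=+8,dy=+12->C; (3,4):dx=+4,dy=+5->C; (3,5):dx=+7,dy=+9->C; (3,6):dx=+6,dy=+7->C
  (3,7):dx=+9,dy=+11->C; (3,8):dx=+2,dy=+1->C; (3,9):dx=+1,dy=-3->D; (3,10):dx=+11,dy=+16->C
  (4,5):dx=+3,dy=+4->C; (4,6):dx=+2,dy=+2->C; (4,7):dx=+5,dy=+6->C; (4,8):dx=-2,dy=-4->C
  (4,9):dx=-3,dy=-8->C; (4,10):dx=+7,dy=+11->C; (5,6):dx=-1,dy=-2->C; (5,7):dx=+2,dy=+2->C
  (5,8):dx=-5,dy=-8->C; (5,9):dx=-6,dy=-12->C; (5,10):dx=+4,dy=+7->C; (6,7):dx=+3,dy=+4->C
  (6,8):dx=-4,dy=-6->C; (6,9):dx=-5,dy=-10->C; (6,10):dx=+5,dy=+9->C; (7,8):dx=-7,dy=-10->C
  (7,9):dx=-8,dy=-14->C; (7,10):dx=+2,dy=+5->C; (8,9):dx=-1,dy=-4->C; (8,10):dx=+9,dy=+15->C
  (9,10):dx=+10,dy=+19->C
Step 2: C = 43, D = 2, total pairs = 45.
Step 3: tau = (C - D)/(n(n-1)/2) = (43 - 2)/45 = 0.911111.
Step 4: Exact two-sided p-value (enumerate n! = 3628800 permutations of y under H0): p = 0.000030.
Step 5: alpha = 0.1. reject H0.

tau_b = 0.9111 (C=43, D=2), p = 0.000030, reject H0.


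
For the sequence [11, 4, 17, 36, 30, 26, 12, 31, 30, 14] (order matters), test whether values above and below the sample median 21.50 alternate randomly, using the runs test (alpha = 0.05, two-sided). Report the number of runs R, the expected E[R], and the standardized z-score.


Step 1: Compute median = 21.50; label A = above, B = below.
Labels in order: BBBAAABAAB  (n_A = 5, n_B = 5)
Step 2: Count runs R = 5.
Step 3: Under H0 (random ordering), E[R] = 2*n_A*n_B/(n_A+n_B) + 1 = 2*5*5/10 + 1 = 6.0000.
        Var[R] = 2*n_A*n_B*(2*n_A*n_B - n_A - n_B) / ((n_A+n_B)^2 * (n_A+n_B-1)) = 2000/900 = 2.2222.
        SD[R] = 1.4907.
Step 4: Continuity-corrected z = (R + 0.5 - E[R]) / SD[R] = (5 + 0.5 - 6.0000) / 1.4907 = -0.3354.
Step 5: Two-sided p-value via normal approximation = 2*(1 - Phi(|z|)) = 0.737316.
Step 6: alpha = 0.05. fail to reject H0.

R = 5, z = -0.3354, p = 0.737316, fail to reject H0.


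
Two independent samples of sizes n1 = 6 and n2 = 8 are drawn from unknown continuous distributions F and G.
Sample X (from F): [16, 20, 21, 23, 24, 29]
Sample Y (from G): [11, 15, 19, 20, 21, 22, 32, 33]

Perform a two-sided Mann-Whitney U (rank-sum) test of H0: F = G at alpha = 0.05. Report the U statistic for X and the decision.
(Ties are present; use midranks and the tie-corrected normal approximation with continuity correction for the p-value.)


Step 1: Combine and sort all 14 observations; assign midranks.
sorted (value, group): (11,Y), (15,Y), (16,X), (19,Y), (20,X), (20,Y), (21,X), (21,Y), (22,Y), (23,X), (24,X), (29,X), (32,Y), (33,Y)
ranks: 11->1, 15->2, 16->3, 19->4, 20->5.5, 20->5.5, 21->7.5, 21->7.5, 22->9, 23->10, 24->11, 29->12, 32->13, 33->14
Step 2: Rank sum for X: R1 = 3 + 5.5 + 7.5 + 10 + 11 + 12 = 49.
Step 3: U_X = R1 - n1(n1+1)/2 = 49 - 6*7/2 = 49 - 21 = 28.
       U_Y = n1*n2 - U_X = 48 - 28 = 20.
Step 4: Ties are present, so use the tie-corrected normal approximation (with continuity correction) for the p-value.
Step 5: p-value = 0.650661; compare to alpha = 0.05. fail to reject H0.

U_X = 28, p = 0.650661, fail to reject H0 at alpha = 0.05.


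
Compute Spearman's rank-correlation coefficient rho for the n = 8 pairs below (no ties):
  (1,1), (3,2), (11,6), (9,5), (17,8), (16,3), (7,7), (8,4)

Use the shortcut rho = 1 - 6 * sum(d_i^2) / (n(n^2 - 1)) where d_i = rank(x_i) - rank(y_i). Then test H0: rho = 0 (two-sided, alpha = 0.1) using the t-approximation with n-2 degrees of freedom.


Step 1: Rank x and y separately (midranks; no ties here).
rank(x): 1->1, 3->2, 11->6, 9->5, 17->8, 16->7, 7->3, 8->4
rank(y): 1->1, 2->2, 6->6, 5->5, 8->8, 3->3, 7->7, 4->4
Step 2: d_i = R_x(i) - R_y(i); compute d_i^2.
  (1-1)^2=0, (2-2)^2=0, (6-6)^2=0, (5-5)^2=0, (8-8)^2=0, (7-3)^2=16, (3-7)^2=16, (4-4)^2=0
sum(d^2) = 32.
Step 3: rho = 1 - 6*32 / (8*(8^2 - 1)) = 1 - 192/504 = 0.619048.
Step 4: Under H0, t = rho * sqrt((n-2)/(1-rho^2)) = 1.9308 ~ t(6).
Step 5: Two-sided p-value from the t-distribution with 6 df = 0.101733.
Step 6: alpha = 0.1. fail to reject H0.

rho = 0.6190, p = 0.101733, fail to reject H0 at alpha = 0.1.


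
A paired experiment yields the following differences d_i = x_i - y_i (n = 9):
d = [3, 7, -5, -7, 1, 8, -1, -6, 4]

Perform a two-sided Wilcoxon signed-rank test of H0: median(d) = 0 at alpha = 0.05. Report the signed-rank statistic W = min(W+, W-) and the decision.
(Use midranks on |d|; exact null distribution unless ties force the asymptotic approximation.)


Step 1: Drop any zero differences (none here) and take |d_i|.
|d| = [3, 7, 5, 7, 1, 8, 1, 6, 4]
Step 2: Midrank |d_i| (ties get averaged ranks).
ranks: |3|->3, |7|->7.5, |5|->5, |7|->7.5, |1|->1.5, |8|->9, |1|->1.5, |6|->6, |4|->4
Step 3: Attach original signs; sum ranks with positive sign and with negative sign.
W+ = 3 + 7.5 + 1.5 + 9 + 4 = 25
W- = 5 + 7.5 + 1.5 + 6 = 20
(Check: W+ + W- = 45 should equal n(n+1)/2 = 45.)
Step 4: Test statistic W = min(W+, W-) = 20.
Step 5: Ties in |d|, so use the tie-corrected normal approximation.
        E[W] = n(n+1)/4 = 9*10/4 = 22.5.
        Tie groups: |d|=1 (t=2), |d|=7 (t=2); sum(t^3 - t) = 12.
        Var[W] = n(n+1)(2n+1)/24 - sum(t^3-t)/48 = 1710/24 - 12/48 = 71.
        z = (W - E[W]) / sqrt(Var[W]) = (20 - 22.5) / 8.4261 = -0.2967.
        Two-sided p = 2*Phi(z) = 0.766699.
Step 6: alpha = 0.05. fail to reject H0.

W+ = 25, W- = 20, W = min = 20, p = 0.766699, fail to reject H0.


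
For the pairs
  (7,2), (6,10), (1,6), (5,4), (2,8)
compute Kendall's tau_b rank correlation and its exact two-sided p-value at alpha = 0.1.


Step 1: Enumerate the 10 unordered pairs (i,j) with i<j and classify each by sign(x_j-x_i) * sign(y_j-y_i).
  (1,2):dx=-1,dy=+8->D; (1,3):dx=-6,dy=+4->D; (1,4):dx=-2,dy=+2->D; (1,5):dx=-5,dy=+6->D
  (2,3):dx=-5,dy=-4->C; (2,4):dx=-1,dy=-6->C; (2,5):dx=-4,dy=-2->C; (3,4):dx=+4,dy=-2->D
  (3,5):dx=+1,dy=+2->C; (4,5):dx=-3,dy=+4->D
Step 2: C = 4, D = 6, total pairs = 10.
Step 3: tau = (C - D)/(n(n-1)/2) = (4 - 6)/10 = -0.200000.
Step 4: Exact two-sided p-value (enumerate n! = 120 permutations of y under H0): p = 0.816667.
Step 5: alpha = 0.1. fail to reject H0.

tau_b = -0.2000 (C=4, D=6), p = 0.816667, fail to reject H0.


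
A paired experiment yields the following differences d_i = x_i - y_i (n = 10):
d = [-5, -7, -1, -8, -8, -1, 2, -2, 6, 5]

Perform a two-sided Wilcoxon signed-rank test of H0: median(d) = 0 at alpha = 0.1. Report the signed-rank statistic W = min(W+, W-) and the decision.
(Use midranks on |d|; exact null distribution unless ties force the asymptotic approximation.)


Step 1: Drop any zero differences (none here) and take |d_i|.
|d| = [5, 7, 1, 8, 8, 1, 2, 2, 6, 5]
Step 2: Midrank |d_i| (ties get averaged ranks).
ranks: |5|->5.5, |7|->8, |1|->1.5, |8|->9.5, |8|->9.5, |1|->1.5, |2|->3.5, |2|->3.5, |6|->7, |5|->5.5
Step 3: Attach original signs; sum ranks with positive sign and with negative sign.
W+ = 3.5 + 7 + 5.5 = 16
W- = 5.5 + 8 + 1.5 + 9.5 + 9.5 + 1.5 + 3.5 = 39
(Check: W+ + W- = 55 should equal n(n+1)/2 = 55.)
Step 4: Test statistic W = min(W+, W-) = 16.
Step 5: Ties in |d|, so use the tie-corrected normal approximation.
        E[W] = n(n+1)/4 = 10*11/4 = 27.5.
        Tie groups: |d|=1 (t=2), |d|=2 (t=2), |d|=5 (t=2), |d|=8 (t=2); sum(t^3 - t) = 24.
        Var[W] = n(n+1)(2n+1)/24 - sum(t^3-t)/48 = 2310/24 - 24/48 = 95.75.
        z = (W - E[W]) / sqrt(Var[W]) = (16 - 27.5) / 9.7852 = -1.1752.
        Two-sided p = 2*Phi(z) = 0.239897.
Step 6: alpha = 0.1. fail to reject H0.

W+ = 16, W- = 39, W = min = 16, p = 0.239897, fail to reject H0.


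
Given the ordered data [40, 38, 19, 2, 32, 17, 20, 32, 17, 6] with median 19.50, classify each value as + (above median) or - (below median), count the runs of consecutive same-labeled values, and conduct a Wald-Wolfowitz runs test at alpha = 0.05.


Step 1: Compute median = 19.50; label A = above, B = below.
Labels in order: AABBABAABB  (n_A = 5, n_B = 5)
Step 2: Count runs R = 6.
Step 3: Under H0 (random ordering), E[R] = 2*n_A*n_B/(n_A+n_B) + 1 = 2*5*5/10 + 1 = 6.0000.
        Var[R] = 2*n_A*n_B*(2*n_A*n_B - n_A - n_B) / ((n_A+n_B)^2 * (n_A+n_B-1)) = 2000/900 = 2.2222.
        SD[R] = 1.4907.
Step 4: R = E[R], so z = 0 with no continuity correction.
Step 5: Two-sided p-value via normal approximation = 2*(1 - Phi(|z|)) = 1.000000.
Step 6: alpha = 0.05. fail to reject H0.

R = 6, z = 0.0000, p = 1.000000, fail to reject H0.


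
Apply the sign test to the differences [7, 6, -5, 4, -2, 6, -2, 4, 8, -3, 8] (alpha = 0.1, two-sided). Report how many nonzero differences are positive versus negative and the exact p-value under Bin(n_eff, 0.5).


Step 1: Discard zero differences. Original n = 11; n_eff = number of nonzero differences = 11.
Nonzero differences (with sign): +7, +6, -5, +4, -2, +6, -2, +4, +8, -3, +8
Step 2: Count signs: positive = 7, negative = 4.
Step 3: Under H0: P(positive) = 0.5, so the number of positives S ~ Bin(11, 0.5).
Step 4: Two-sided exact p-value = sum of Bin(11,0.5) probabilities at or below the observed probability = 0.548828.
Step 5: alpha = 0.1. fail to reject H0.

n_eff = 11, pos = 7, neg = 4, p = 0.548828, fail to reject H0.


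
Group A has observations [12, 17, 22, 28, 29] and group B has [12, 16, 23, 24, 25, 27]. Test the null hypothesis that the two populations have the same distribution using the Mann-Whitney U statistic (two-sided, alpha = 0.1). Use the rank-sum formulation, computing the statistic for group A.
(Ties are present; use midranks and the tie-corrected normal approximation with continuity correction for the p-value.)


Step 1: Combine and sort all 11 observations; assign midranks.
sorted (value, group): (12,X), (12,Y), (16,Y), (17,X), (22,X), (23,Y), (24,Y), (25,Y), (27,Y), (28,X), (29,X)
ranks: 12->1.5, 12->1.5, 16->3, 17->4, 22->5, 23->6, 24->7, 25->8, 27->9, 28->10, 29->11
Step 2: Rank sum for X: R1 = 1.5 + 4 + 5 + 10 + 11 = 31.5.
Step 3: U_X = R1 - n1(n1+1)/2 = 31.5 - 5*6/2 = 31.5 - 15 = 16.5.
       U_Y = n1*n2 - U_X = 30 - 16.5 = 13.5.
Step 4: Ties are present, so use the tie-corrected normal approximation (with continuity correction) for the p-value.
Step 5: p-value = 0.854805; compare to alpha = 0.1. fail to reject H0.

U_X = 16.5, p = 0.854805, fail to reject H0 at alpha = 0.1.


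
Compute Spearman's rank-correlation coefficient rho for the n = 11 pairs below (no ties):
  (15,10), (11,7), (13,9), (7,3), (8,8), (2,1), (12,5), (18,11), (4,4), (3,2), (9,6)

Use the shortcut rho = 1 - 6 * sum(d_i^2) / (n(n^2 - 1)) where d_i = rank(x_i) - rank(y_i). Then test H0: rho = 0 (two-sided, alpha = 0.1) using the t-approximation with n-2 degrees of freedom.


Step 1: Rank x and y separately (midranks; no ties here).
rank(x): 15->10, 11->7, 13->9, 7->4, 8->5, 2->1, 12->8, 18->11, 4->3, 3->2, 9->6
rank(y): 10->10, 7->7, 9->9, 3->3, 8->8, 1->1, 5->5, 11->11, 4->4, 2->2, 6->6
Step 2: d_i = R_x(i) - R_y(i); compute d_i^2.
  (10-10)^2=0, (7-7)^2=0, (9-9)^2=0, (4-3)^2=1, (5-8)^2=9, (1-1)^2=0, (8-5)^2=9, (11-11)^2=0, (3-4)^2=1, (2-2)^2=0, (6-6)^2=0
sum(d^2) = 20.
Step 3: rho = 1 - 6*20 / (11*(11^2 - 1)) = 1 - 120/1320 = 0.909091.
Step 4: Under H0, t = rho * sqrt((n-2)/(1-rho^2)) = 6.5465 ~ t(9).
Step 5: Two-sided p-value from the t-distribution with 9 df = 0.000106.
Step 6: alpha = 0.1. reject H0.

rho = 0.9091, p = 0.000106, reject H0 at alpha = 0.1.


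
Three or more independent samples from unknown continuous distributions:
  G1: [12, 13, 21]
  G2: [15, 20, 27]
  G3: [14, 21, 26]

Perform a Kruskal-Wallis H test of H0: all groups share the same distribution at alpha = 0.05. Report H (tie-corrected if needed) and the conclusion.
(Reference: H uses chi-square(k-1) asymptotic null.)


Step 1: Combine all N = 9 observations and assign midranks.
sorted (value, group, rank): (12,G1,1), (13,G1,2), (14,G3,3), (15,G2,4), (20,G2,5), (21,G1,6.5), (21,G3,6.5), (26,G3,8), (27,G2,9)
Step 2: Sum ranks within each group.
R_1 = 9.5 (n_1 = 3)
R_2 = 18 (n_2 = 3)
R_3 = 17.5 (n_3 = 3)
Step 3: H = 12/(N(N+1)) * sum(R_i^2/n_i) - 3(N+1)
     = 12/(9*10) * (9.5^2/3 + 18^2/3 + 17.5^2/3) - 3*10
     = 0.133333 * 240.167 - 30
     = 2.022222.
Step 4: Ties present; correction factor C = 1 - 6/(9^3 - 9) = 0.991667. Corrected H = 2.022222 / 0.991667 = 2.039216.
Step 5: Under H0, H ~ chi^2(2); p-value = 0.360736.
Step 6: alpha = 0.05. fail to reject H0.

H = 2.0392, df = 2, p = 0.360736, fail to reject H0.


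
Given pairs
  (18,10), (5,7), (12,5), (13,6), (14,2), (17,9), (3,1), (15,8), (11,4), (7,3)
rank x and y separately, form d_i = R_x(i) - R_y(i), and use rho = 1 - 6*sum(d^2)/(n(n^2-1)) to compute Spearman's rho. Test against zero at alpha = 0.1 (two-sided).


Step 1: Rank x and y separately (midranks; no ties here).
rank(x): 18->10, 5->2, 12->5, 13->6, 14->7, 17->9, 3->1, 15->8, 11->4, 7->3
rank(y): 10->10, 7->7, 5->5, 6->6, 2->2, 9->9, 1->1, 8->8, 4->4, 3->3
Step 2: d_i = R_x(i) - R_y(i); compute d_i^2.
  (10-10)^2=0, (2-7)^2=25, (5-5)^2=0, (6-6)^2=0, (7-2)^2=25, (9-9)^2=0, (1-1)^2=0, (8-8)^2=0, (4-4)^2=0, (3-3)^2=0
sum(d^2) = 50.
Step 3: rho = 1 - 6*50 / (10*(10^2 - 1)) = 1 - 300/990 = 0.696970.
Step 4: Under H0, t = rho * sqrt((n-2)/(1-rho^2)) = 2.7490 ~ t(8).
Step 5: Two-sided p-value from the t-distribution with 8 df = 0.025097.
Step 6: alpha = 0.1. reject H0.

rho = 0.6970, p = 0.025097, reject H0 at alpha = 0.1.


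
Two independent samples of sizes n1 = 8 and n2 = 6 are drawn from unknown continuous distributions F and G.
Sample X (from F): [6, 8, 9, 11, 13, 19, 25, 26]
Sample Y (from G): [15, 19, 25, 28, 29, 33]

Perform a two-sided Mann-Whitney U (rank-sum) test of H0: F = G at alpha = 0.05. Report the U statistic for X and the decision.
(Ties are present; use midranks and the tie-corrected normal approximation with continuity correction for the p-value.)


Step 1: Combine and sort all 14 observations; assign midranks.
sorted (value, group): (6,X), (8,X), (9,X), (11,X), (13,X), (15,Y), (19,X), (19,Y), (25,X), (25,Y), (26,X), (28,Y), (29,Y), (33,Y)
ranks: 6->1, 8->2, 9->3, 11->4, 13->5, 15->6, 19->7.5, 19->7.5, 25->9.5, 25->9.5, 26->11, 28->12, 29->13, 33->14
Step 2: Rank sum for X: R1 = 1 + 2 + 3 + 4 + 5 + 7.5 + 9.5 + 11 = 43.
Step 3: U_X = R1 - n1(n1+1)/2 = 43 - 8*9/2 = 43 - 36 = 7.
       U_Y = n1*n2 - U_X = 48 - 7 = 41.
Step 4: Ties are present, so use the tie-corrected normal approximation (with continuity correction) for the p-value.
Step 5: p-value = 0.032774; compare to alpha = 0.05. reject H0.

U_X = 7, p = 0.032774, reject H0 at alpha = 0.05.


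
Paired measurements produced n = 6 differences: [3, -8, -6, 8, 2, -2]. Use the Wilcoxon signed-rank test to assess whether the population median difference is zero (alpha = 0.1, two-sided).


Step 1: Drop any zero differences (none here) and take |d_i|.
|d| = [3, 8, 6, 8, 2, 2]
Step 2: Midrank |d_i| (ties get averaged ranks).
ranks: |3|->3, |8|->5.5, |6|->4, |8|->5.5, |2|->1.5, |2|->1.5
Step 3: Attach original signs; sum ranks with positive sign and with negative sign.
W+ = 3 + 5.5 + 1.5 = 10
W- = 5.5 + 4 + 1.5 = 11
(Check: W+ + W- = 21 should equal n(n+1)/2 = 21.)
Step 4: Test statistic W = min(W+, W-) = 10.
Step 5: Ties in |d|, so use the tie-corrected normal approximation.
        E[W] = n(n+1)/4 = 6*7/4 = 10.5.
        Tie groups: |d|=2 (t=2), |d|=8 (t=2); sum(t^3 - t) = 12.
        Var[W] = n(n+1)(2n+1)/24 - sum(t^3-t)/48 = 546/24 - 12/48 = 22.5.
        z = (W - E[W]) / sqrt(Var[W]) = (10 - 10.5) / 4.7434 = -0.1054.
        Two-sided p = 2*Phi(z) = 0.916051.
Step 6: alpha = 0.1. fail to reject H0.

W+ = 10, W- = 11, W = min = 10, p = 0.916051, fail to reject H0.


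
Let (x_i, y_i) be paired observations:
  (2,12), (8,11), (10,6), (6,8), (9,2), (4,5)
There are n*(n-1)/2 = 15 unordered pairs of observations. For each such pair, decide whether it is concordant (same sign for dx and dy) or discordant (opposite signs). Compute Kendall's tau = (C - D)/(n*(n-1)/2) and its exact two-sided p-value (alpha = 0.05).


Step 1: Enumerate the 15 unordered pairs (i,j) with i<j and classify each by sign(x_j-x_i) * sign(y_j-y_i).
  (1,2):dx=+6,dy=-1->D; (1,3):dx=+8,dy=-6->D; (1,4):dx=+4,dy=-4->D; (1,5):dx=+7,dy=-10->D
  (1,6):dx=+2,dy=-7->D; (2,3):dx=+2,dy=-5->D; (2,4):dx=-2,dy=-3->C; (2,5):dx=+1,dy=-9->D
  (2,6):dx=-4,dy=-6->C; (3,4):dx=-4,dy=+2->D; (3,5):dx=-1,dy=-4->C; (3,6):dx=-6,dy=-1->C
  (4,5):dx=+3,dy=-6->D; (4,6):dx=-2,dy=-3->C; (5,6):dx=-5,dy=+3->D
Step 2: C = 5, D = 10, total pairs = 15.
Step 3: tau = (C - D)/(n(n-1)/2) = (5 - 10)/15 = -0.333333.
Step 4: Exact two-sided p-value (enumerate n! = 720 permutations of y under H0): p = 0.469444.
Step 5: alpha = 0.05. fail to reject H0.

tau_b = -0.3333 (C=5, D=10), p = 0.469444, fail to reject H0.


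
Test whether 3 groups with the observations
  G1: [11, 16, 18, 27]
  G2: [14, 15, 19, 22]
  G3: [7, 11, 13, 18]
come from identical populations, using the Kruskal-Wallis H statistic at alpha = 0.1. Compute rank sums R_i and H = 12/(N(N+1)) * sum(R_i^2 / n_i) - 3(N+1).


Step 1: Combine all N = 12 observations and assign midranks.
sorted (value, group, rank): (7,G3,1), (11,G1,2.5), (11,G3,2.5), (13,G3,4), (14,G2,5), (15,G2,6), (16,G1,7), (18,G1,8.5), (18,G3,8.5), (19,G2,10), (22,G2,11), (27,G1,12)
Step 2: Sum ranks within each group.
R_1 = 30 (n_1 = 4)
R_2 = 32 (n_2 = 4)
R_3 = 16 (n_3 = 4)
Step 3: H = 12/(N(N+1)) * sum(R_i^2/n_i) - 3(N+1)
     = 12/(12*13) * (30^2/4 + 32^2/4 + 16^2/4) - 3*13
     = 0.076923 * 545 - 39
     = 2.923077.
Step 4: Ties present; correction factor C = 1 - 12/(12^3 - 12) = 0.993007. Corrected H = 2.923077 / 0.993007 = 2.943662.
Step 5: Under H0, H ~ chi^2(2); p-value = 0.229505.
Step 6: alpha = 0.1. fail to reject H0.

H = 2.9437, df = 2, p = 0.229505, fail to reject H0.


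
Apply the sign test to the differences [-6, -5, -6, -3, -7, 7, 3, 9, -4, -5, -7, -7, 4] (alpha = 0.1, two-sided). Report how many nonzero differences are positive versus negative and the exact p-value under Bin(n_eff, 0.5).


Step 1: Discard zero differences. Original n = 13; n_eff = number of nonzero differences = 13.
Nonzero differences (with sign): -6, -5, -6, -3, -7, +7, +3, +9, -4, -5, -7, -7, +4
Step 2: Count signs: positive = 4, negative = 9.
Step 3: Under H0: P(positive) = 0.5, so the number of positives S ~ Bin(13, 0.5).
Step 4: Two-sided exact p-value = sum of Bin(13,0.5) probabilities at or below the observed probability = 0.266846.
Step 5: alpha = 0.1. fail to reject H0.

n_eff = 13, pos = 4, neg = 9, p = 0.266846, fail to reject H0.


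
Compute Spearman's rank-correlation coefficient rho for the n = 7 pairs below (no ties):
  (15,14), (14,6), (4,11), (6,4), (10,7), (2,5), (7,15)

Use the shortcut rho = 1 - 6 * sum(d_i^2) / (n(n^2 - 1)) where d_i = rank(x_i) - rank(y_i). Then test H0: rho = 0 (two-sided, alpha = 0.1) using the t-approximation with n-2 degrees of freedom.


Step 1: Rank x and y separately (midranks; no ties here).
rank(x): 15->7, 14->6, 4->2, 6->3, 10->5, 2->1, 7->4
rank(y): 14->6, 6->3, 11->5, 4->1, 7->4, 5->2, 15->7
Step 2: d_i = R_x(i) - R_y(i); compute d_i^2.
  (7-6)^2=1, (6-3)^2=9, (2-5)^2=9, (3-1)^2=4, (5-4)^2=1, (1-2)^2=1, (4-7)^2=9
sum(d^2) = 34.
Step 3: rho = 1 - 6*34 / (7*(7^2 - 1)) = 1 - 204/336 = 0.392857.
Step 4: Under H0, t = rho * sqrt((n-2)/(1-rho^2)) = 0.9553 ~ t(5).
Step 5: Two-sided p-value from the t-distribution with 5 df = 0.383317.
Step 6: alpha = 0.1. fail to reject H0.

rho = 0.3929, p = 0.383317, fail to reject H0 at alpha = 0.1.


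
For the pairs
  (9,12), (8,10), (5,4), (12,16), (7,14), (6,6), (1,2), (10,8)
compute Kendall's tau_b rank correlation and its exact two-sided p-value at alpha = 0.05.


Step 1: Enumerate the 28 unordered pairs (i,j) with i<j and classify each by sign(x_j-x_i) * sign(y_j-y_i).
  (1,2):dx=-1,dy=-2->C; (1,3):dx=-4,dy=-8->C; (1,4):dx=+3,dy=+4->C; (1,5):dx=-2,dy=+2->D
  (1,6):dx=-3,dy=-6->C; (1,7):dx=-8,dy=-10->C; (1,8):dx=+1,dy=-4->D; (2,3):dx=-3,dy=-6->C
  (2,4):dx=+4,dy=+6->C; (2,5):dx=-1,dy=+4->D; (2,6):dx=-2,dy=-4->C; (2,7):dx=-7,dy=-8->C
  (2,8):dx=+2,dy=-2->D; (3,4):dx=+7,dy=+12->C; (3,5):dx=+2,dy=+10->C; (3,6):dx=+1,dy=+2->C
  (3,7):dx=-4,dy=-2->C; (3,8):dx=+5,dy=+4->C; (4,5):dx=-5,dy=-2->C; (4,6):dx=-6,dy=-10->C
  (4,7):dx=-11,dy=-14->C; (4,8):dx=-2,dy=-8->C; (5,6):dx=-1,dy=-8->C; (5,7):dx=-6,dy=-12->C
  (5,8):dx=+3,dy=-6->D; (6,7):dx=-5,dy=-4->C; (6,8):dx=+4,dy=+2->C; (7,8):dx=+9,dy=+6->C
Step 2: C = 23, D = 5, total pairs = 28.
Step 3: tau = (C - D)/(n(n-1)/2) = (23 - 5)/28 = 0.642857.
Step 4: Exact two-sided p-value (enumerate n! = 40320 permutations of y under H0): p = 0.031151.
Step 5: alpha = 0.05. reject H0.

tau_b = 0.6429 (C=23, D=5), p = 0.031151, reject H0.


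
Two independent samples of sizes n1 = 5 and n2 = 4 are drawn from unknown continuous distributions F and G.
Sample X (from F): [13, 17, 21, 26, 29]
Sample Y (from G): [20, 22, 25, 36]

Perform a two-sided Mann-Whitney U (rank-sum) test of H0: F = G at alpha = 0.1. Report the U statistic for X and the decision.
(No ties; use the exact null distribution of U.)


Step 1: Combine and sort all 9 observations; assign midranks.
sorted (value, group): (13,X), (17,X), (20,Y), (21,X), (22,Y), (25,Y), (26,X), (29,X), (36,Y)
ranks: 13->1, 17->2, 20->3, 21->4, 22->5, 25->6, 26->7, 29->8, 36->9
Step 2: Rank sum for X: R1 = 1 + 2 + 4 + 7 + 8 = 22.
Step 3: U_X = R1 - n1(n1+1)/2 = 22 - 5*6/2 = 22 - 15 = 7.
       U_Y = n1*n2 - U_X = 20 - 7 = 13.
Step 4: No ties, so the exact null distribution of U (based on enumerating the C(9,5) = 126 equally likely rank assignments) gives the two-sided p-value.
Step 5: p-value = 0.555556; compare to alpha = 0.1. fail to reject H0.

U_X = 7, p = 0.555556, fail to reject H0 at alpha = 0.1.


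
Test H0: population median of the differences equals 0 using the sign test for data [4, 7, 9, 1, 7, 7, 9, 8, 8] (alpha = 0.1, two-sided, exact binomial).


Step 1: Discard zero differences. Original n = 9; n_eff = number of nonzero differences = 9.
Nonzero differences (with sign): +4, +7, +9, +1, +7, +7, +9, +8, +8
Step 2: Count signs: positive = 9, negative = 0.
Step 3: Under H0: P(positive) = 0.5, so the number of positives S ~ Bin(9, 0.5).
Step 4: Two-sided exact p-value = sum of Bin(9,0.5) probabilities at or below the observed probability = 0.003906.
Step 5: alpha = 0.1. reject H0.

n_eff = 9, pos = 9, neg = 0, p = 0.003906, reject H0.
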